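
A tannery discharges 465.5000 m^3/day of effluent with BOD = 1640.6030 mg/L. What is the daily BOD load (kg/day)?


Formula: BOD_load = volume * conc / 1000
Substituting: BOD_load = 465.5000 * 1640.6030 / 1000
Result: 763.7007 kg/day


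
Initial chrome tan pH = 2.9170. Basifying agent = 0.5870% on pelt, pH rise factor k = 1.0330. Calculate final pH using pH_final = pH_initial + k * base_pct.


Formula: pH_final = pH_initial + k * base_pct
Substituting: pH_final = 2.9170 + 1.0330 * 0.5870
Result: 3.5234


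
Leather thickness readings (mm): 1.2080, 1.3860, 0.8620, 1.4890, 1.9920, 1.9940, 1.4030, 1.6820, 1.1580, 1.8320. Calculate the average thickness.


Formula: Average = sum / n
Substituting: Average = 15.0060 / 10
Result: 1.5006 mm


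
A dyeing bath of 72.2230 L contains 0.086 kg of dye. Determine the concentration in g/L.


Formula: Conc = dye_mass(kg) / volume(L) * 1000
Substituting: Conc = 0.086 / 72.2230 * 1000
Result: 1.1908 g/L


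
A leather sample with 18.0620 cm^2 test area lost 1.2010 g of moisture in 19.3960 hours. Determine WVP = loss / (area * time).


Formula: WVP = loss / (area * time)
Substituting: WVP = 1.2010 / (18.0620 * 19.3960)
Result: 0.00342819 g/(cm^2*hr)


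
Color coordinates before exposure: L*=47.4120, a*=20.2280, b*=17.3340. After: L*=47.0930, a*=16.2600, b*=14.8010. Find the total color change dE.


dL = -0.3190, da = -3.9680, db = -2.5330
dE = sqrt((-0.3190)^2 + (-3.9680)^2 + (-2.5330)^2) = 4.7184


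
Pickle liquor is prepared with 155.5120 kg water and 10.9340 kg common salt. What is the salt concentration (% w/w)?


Formula: Conc = salt / (water + salt) * 100
Substituting: Conc = 10.9340 / (155.5120 + 10.9340) * 100
Result: 6.5691 %


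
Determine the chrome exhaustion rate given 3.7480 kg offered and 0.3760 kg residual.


Formula: Uptake = (offered - residual) / offered * 100
Substituting: Uptake = (3.7480 - 0.3760) / 3.7480 * 100
Result: 89.9680 %


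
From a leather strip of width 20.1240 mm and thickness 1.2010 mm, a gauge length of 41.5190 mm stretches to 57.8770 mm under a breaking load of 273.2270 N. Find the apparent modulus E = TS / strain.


TS = F / (w * t) = 273.2270 / (20.1240 * 1.2010) = 11.3049 N/mm^2
strain = (Lf - L0) / L0 = (57.8770 - 41.5190) / 41.5190 = 0.3940
E = TS / strain = 11.3049 / 0.3940 = 28.6935 N/mm^2


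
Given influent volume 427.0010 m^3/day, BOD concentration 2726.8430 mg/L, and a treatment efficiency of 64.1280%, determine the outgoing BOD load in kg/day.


Load_in = volume * conc / 1000 = 427.0010 * 2726.8430 / 1000 = 1164.3647 kg/day
Removed = Load_in * eff / 100 = 1164.3647 * 64.1280 / 100 = 746.6838 kg/day
Load_out = Load_in - Removed = 1164.3647 - 746.6838 = 417.6809 kg/day


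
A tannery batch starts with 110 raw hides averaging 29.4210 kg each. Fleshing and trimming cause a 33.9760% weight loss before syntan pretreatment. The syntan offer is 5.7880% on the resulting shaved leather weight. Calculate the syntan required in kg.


Total_raw = N * avg_wt = 110 * 29.4210 = 3236.3100 kg
Substrate = Total_raw * (1 - loss/100) = 3236.3100 * (1 - 33.9760/100) = 2136.7413 kg
Syntan = Substrate * pct / 100 = 2136.7413 * 5.7880 / 100 = 123.6746 kg


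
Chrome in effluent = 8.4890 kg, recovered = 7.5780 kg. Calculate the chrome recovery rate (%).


Formula: Recovery = recovered / input * 100
Substituting: Recovery = 7.5780 / 8.4890 * 100
Result: 89.2685 %


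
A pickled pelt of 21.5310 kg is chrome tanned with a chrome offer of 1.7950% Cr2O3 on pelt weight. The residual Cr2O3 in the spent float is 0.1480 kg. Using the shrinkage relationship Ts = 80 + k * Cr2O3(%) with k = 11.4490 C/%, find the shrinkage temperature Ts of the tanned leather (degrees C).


Offered = pelt * offer_pct / 100 = 21.5310 * 1.7950 / 100 = 0.3865 kg
Uptake = offered - residual = 0.3865 - 0.1480 = 0.2385 kg
Cr2O3% on pelt = uptake / pelt * 100 = 0.2385 / 21.5310 * 100 = 1.1076 %
Ts = 80 + k * Cr2O3% = 80 + 11.4490 * 1.1076 = 92.6811 C


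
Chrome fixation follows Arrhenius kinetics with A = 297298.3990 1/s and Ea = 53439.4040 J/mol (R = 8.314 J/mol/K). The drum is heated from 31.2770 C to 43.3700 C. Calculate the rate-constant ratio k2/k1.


T1 = 31.2770 + 273.15 = 304.4270 K; T2 = 43.3700 + 273.15 = 316.5200 K
k1 = A * exp(-Ea/(R*T1)) = 297298.3990 * exp(-53439.4040/(8.314*304.4270)) = 2.0116e-04 1/s
k2 = A * exp(-Ea/(R*T2)) = 297298.3990 * exp(-53439.4040/(8.314*316.5200)) = 4.5069e-04 1/s
k2/k1 = 4.5069e-04 / 2.0116e-04 = 2.2405


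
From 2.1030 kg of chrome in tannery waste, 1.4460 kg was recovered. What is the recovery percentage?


Formula: Recovery = recovered / input * 100
Substituting: Recovery = 1.4460 / 2.1030 * 100
Result: 68.7589 %


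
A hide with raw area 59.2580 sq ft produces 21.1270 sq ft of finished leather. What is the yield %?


Formula: Yield = finished / raw * 100
Substituting: Yield = 21.1270 / 59.2580 * 100
Result: 35.6526 %


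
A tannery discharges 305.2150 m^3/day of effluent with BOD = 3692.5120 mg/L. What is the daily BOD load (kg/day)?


Formula: BOD_load = volume * conc / 1000
Substituting: BOD_load = 305.2150 * 3692.5120 / 1000
Result: 1127.0101 kg/day


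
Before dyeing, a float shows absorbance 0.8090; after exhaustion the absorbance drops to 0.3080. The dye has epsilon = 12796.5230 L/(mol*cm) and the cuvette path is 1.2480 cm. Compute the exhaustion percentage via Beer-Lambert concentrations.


c_initial = A_i / (epsilon * l) = 0.8090 / (12796.5230 * 1.2480) = 5.0657e-05 mol/L
c_final = A_f / (epsilon * l) = 0.3080 / (12796.5230 * 1.2480) = 1.9286e-05 mol/L
Exhaustion = (c_initial - c_final) / c_initial * 100 = (5.0657e-05 - 1.9286e-05) / 5.0657e-05 * 100 = 61.9283 %


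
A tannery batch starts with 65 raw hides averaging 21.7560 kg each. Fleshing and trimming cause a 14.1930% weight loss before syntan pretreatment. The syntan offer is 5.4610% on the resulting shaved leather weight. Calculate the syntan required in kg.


Total_raw = N * avg_wt = 65 * 21.7560 = 1414.1400 kg
Substrate = Total_raw * (1 - loss/100) = 1414.1400 * (1 - 14.1930/100) = 1213.4311 kg
Syntan = Substrate * pct / 100 = 1213.4311 * 5.4610 / 100 = 66.2655 kg


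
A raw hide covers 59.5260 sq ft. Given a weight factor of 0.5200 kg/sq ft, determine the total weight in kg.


Formula: Weight = area * weight_per_sqft
Substituting: Weight = 59.5260 * 0.5200
Result: 30.9535 kg


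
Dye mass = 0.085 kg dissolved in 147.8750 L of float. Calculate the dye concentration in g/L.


Formula: Conc = dye_mass(kg) / volume(L) * 1000
Substituting: Conc = 0.085 / 147.8750 * 1000
Result: 0.5748 g/L


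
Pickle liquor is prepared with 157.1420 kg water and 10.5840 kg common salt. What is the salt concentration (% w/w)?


Formula: Conc = salt / (water + salt) * 100
Substituting: Conc = 10.5840 / (157.1420 + 10.5840) * 100
Result: 6.3103 %


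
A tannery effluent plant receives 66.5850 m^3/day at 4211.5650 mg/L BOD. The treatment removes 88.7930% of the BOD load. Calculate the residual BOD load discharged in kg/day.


Load_in = volume * conc / 1000 = 66.5850 * 4211.5650 / 1000 = 280.4271 kg/day
Removed = Load_in * eff / 100 = 280.4271 * 88.7930 / 100 = 248.9996 kg/day
Load_out = Load_in - Removed = 280.4271 - 248.9996 = 31.4275 kg/day


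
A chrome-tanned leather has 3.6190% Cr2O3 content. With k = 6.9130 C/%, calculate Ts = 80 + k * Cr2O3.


Formula: Ts = 80 + k * Cr2O3
Substituting: Ts = 80 + 6.9130 * 3.6190
Result: 105.0181 C


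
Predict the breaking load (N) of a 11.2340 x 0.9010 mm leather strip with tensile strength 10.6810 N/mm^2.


Formula: F = TS * w * t
Substituting: F = 10.6810 * 11.2340 * 0.9010
Result: 108.1113 N


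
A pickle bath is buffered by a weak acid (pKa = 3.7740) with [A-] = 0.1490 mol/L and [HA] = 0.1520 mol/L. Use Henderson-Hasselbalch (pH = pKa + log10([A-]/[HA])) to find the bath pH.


ratio = [A-] / [HA] = 0.1490 / 0.1520 = 0.9803
log10(ratio) = -0.00865732
pH = pKa + log10(ratio) = 3.7740 - 0.00865732 = 3.7653


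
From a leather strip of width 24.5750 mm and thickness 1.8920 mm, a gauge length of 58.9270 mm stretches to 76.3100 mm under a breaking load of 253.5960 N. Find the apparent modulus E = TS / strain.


TS = F / (w * t) = 253.5960 / (24.5750 * 1.8920) = 5.4542 N/mm^2
strain = (Lf - L0) / L0 = (76.3100 - 58.9270) / 58.9270 = 0.2950
E = TS / strain = 5.4542 / 0.2950 = 18.4892 N/mm^2


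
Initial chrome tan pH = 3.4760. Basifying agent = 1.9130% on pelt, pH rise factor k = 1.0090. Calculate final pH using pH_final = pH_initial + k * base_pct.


Formula: pH_final = pH_initial + k * base_pct
Substituting: pH_final = 3.4760 + 1.0090 * 1.9130
Result: 5.4062


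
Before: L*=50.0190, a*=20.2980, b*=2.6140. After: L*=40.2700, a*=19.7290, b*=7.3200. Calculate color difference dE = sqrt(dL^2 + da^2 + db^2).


dL = -9.7490, da = -0.5690, db = 4.7060
dE = sqrt((-9.7490)^2 + (-0.5690)^2 + 4.7060^2) = 10.8404


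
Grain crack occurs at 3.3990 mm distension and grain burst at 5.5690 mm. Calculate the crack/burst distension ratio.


Formula: Ratio = crack / burst
Substituting: Ratio = 3.3990 / 5.5690
Result: 0.6103


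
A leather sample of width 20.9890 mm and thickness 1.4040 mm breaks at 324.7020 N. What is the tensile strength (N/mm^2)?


Formula: TS = force / (width * thickness)
Substituting: TS = 324.7020 / (20.9890 * 1.4040)
Result: 11.0186 N/mm^2


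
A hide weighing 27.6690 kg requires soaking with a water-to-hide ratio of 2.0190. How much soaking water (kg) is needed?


Formula: Water = hide_weight * ratio
Substituting: Water = 27.6690 * 2.0190
Result: 55.8637 kg


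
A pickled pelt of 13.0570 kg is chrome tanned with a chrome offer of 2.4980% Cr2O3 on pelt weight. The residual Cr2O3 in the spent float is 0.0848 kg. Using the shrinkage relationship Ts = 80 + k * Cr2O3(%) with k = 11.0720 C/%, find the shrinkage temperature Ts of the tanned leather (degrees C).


Offered = pelt * offer_pct / 100 = 13.0570 * 2.4980 / 100 = 0.3262 kg
Uptake = offered - residual = 0.3262 - 0.0848 = 0.2414 kg
Cr2O3% on pelt = uptake / pelt * 100 = 0.2414 / 13.0570 * 100 = 1.8485 %
Ts = 80 + k * Cr2O3% = 80 + 11.0720 * 1.8485 = 100.4670 C


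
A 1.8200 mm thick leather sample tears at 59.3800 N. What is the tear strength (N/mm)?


Formula: Tear strength = force / thickness
Substituting: Tear strength = 59.3800 / 1.8200
Result: 32.6264 N/mm


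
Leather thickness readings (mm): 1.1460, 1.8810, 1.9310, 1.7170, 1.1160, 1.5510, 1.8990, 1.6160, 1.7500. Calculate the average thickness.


Formula: Average = sum / n
Substituting: Average = 14.6070 / 9
Result: 1.6230 mm


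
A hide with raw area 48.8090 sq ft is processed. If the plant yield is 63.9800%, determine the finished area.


Formula: finished = raw * yield / 100
Substituting: finished = 48.8090 * 63.9800 / 100
Result: 31.2280 sq ft


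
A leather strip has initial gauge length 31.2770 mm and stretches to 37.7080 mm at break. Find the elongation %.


Formula: Elongation = (Lf - L0) / L0 * 100
Substituting: Elongation = (37.7080 - 31.2770) / 31.2770 * 100
Result: 20.5614 %


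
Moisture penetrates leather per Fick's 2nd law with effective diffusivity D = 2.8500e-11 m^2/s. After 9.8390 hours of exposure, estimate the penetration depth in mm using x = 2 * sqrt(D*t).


t = 9.8390 hr * 3600 = 35420.4000 s
D * t = 2.8500e-11 * 35420.4000 = 1.0095e-06
x = 2 * sqrt(D*t) = 2 * sqrt(1.0095e-06) = 0.00200946 m = 2.0095 mm


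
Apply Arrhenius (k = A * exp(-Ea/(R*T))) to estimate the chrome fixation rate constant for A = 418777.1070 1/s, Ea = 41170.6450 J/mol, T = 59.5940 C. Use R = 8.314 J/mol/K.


T_K = T_C + 273.15 = 59.5940 + 273.15 = 332.7440 K
exponent = -Ea / (R * T_K) = -41170.6450 / (8.314 * 332.7440) = -14.8822
k = A * exp(exponent) = 418777.1070 * exp(-14.8822) = 0.1441 1/s


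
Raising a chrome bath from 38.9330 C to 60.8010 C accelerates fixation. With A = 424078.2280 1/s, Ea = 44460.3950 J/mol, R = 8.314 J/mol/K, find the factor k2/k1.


T1 = 38.9330 + 273.15 = 312.0830 K; T2 = 60.8010 + 273.15 = 333.9510 K
k1 = A * exp(-Ea/(R*T1)) = 424078.2280 * exp(-44460.3950/(8.314*312.0830)) = 0.015334 1/s
k2 = A * exp(-Ea/(R*T2)) = 424078.2280 * exp(-44460.3950/(8.314*333.9510)) = 0.0470937 1/s
k2/k1 = 0.0470937 / 0.015334 = 3.0712


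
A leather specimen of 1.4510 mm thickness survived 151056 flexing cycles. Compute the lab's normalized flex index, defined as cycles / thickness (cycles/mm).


Formula: Index = cycles / thickness
Substituting: Index = 151056 / 1.4510
Result: 104104.7553 cycles/mm


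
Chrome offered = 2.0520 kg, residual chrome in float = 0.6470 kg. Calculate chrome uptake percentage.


Formula: Uptake = (offered - residual) / offered * 100
Substituting: Uptake = (2.0520 - 0.6470) / 2.0520 * 100
Result: 68.4698 %


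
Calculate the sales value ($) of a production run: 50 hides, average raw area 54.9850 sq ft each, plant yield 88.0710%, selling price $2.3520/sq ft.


Raw_total = N * avg_area = 50 * 54.9850 = 2749.2500 sq ft
Finished = Raw_total * yield / 100 = 2749.2500 * 88.0710 / 100 = 2421.2920 sq ft
Value = Finished * price = 2421.2920 * 2.3520 = 5694.8787 $


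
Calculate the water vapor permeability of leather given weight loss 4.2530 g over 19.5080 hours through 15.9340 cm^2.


Formula: WVP = loss / (area * time)
Substituting: WVP = 4.2530 / (15.9340 * 19.5080)
Result: 0.0136823 g/(cm^2*hr)


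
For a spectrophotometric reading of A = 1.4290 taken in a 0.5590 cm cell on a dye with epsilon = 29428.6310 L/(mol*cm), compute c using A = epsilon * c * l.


Formula: c = A / (epsilon * l)
Substituting: c = 1.4290 / (29428.6310 * 0.5590)
Result: 8.6866e-05 mol/L


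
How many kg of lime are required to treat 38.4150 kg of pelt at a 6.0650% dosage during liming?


Formula: Lime = substrate * pct / 100
Substituting: Lime = 38.4150 * 6.0650 / 100
Result: 2.3299 kg


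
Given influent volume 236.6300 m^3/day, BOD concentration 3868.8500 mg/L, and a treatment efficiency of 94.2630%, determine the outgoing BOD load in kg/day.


Load_in = volume * conc / 1000 = 236.6300 * 3868.8500 / 1000 = 915.4860 kg/day
Removed = Load_in * eff / 100 = 915.4860 * 94.2630 / 100 = 862.9645 kg/day
Load_out = Load_in - Removed = 915.4860 - 862.9645 = 52.5214 kg/day


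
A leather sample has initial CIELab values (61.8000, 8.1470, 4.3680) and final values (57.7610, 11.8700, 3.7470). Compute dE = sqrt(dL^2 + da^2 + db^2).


dL = -4.0390, da = 3.7230, db = -0.6210
dE = sqrt((-4.0390)^2 + 3.7230^2 + (-0.6210)^2) = 5.5281


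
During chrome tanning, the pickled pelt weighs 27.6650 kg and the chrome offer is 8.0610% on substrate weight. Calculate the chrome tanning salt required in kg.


Formula: Chrome = substrate * pct / 100
Substituting: Chrome = 27.6650 * 8.0610 / 100
Result: 2.2301 kg


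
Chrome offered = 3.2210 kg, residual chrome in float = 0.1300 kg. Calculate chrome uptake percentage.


Formula: Uptake = (offered - residual) / offered * 100
Substituting: Uptake = (3.2210 - 0.1300) / 3.2210 * 100
Result: 95.9640 %


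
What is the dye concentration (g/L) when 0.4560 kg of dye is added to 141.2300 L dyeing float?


Formula: Conc = dye_mass(kg) / volume(L) * 1000
Substituting: Conc = 0.4560 / 141.2300 * 1000
Result: 3.2288 g/L


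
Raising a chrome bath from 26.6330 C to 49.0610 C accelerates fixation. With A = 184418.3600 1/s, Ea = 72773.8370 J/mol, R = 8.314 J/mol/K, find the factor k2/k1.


T1 = 26.6330 + 273.15 = 299.7830 K; T2 = 49.0610 + 273.15 = 322.2110 K
k1 = A * exp(-Ea/(R*T1)) = 184418.3600 * exp(-72773.8370/(8.314*299.7830)) = 3.8470e-08 1/s
k2 = A * exp(-Ea/(R*T2)) = 184418.3600 * exp(-72773.8370/(8.314*322.2110)) = 2.9362e-07 1/s
k2/k1 = 2.9362e-07 / 3.8470e-08 = 7.6324


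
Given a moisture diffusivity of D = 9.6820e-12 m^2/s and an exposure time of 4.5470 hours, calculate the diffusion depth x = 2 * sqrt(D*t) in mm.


t = 4.5470 hr * 3600 = 16369.2000 s
D * t = 9.6820e-12 * 16369.2000 = 1.5849e-07
x = 2 * sqrt(D*t) = 2 * sqrt(1.5849e-07) = 7.9621e-04 m = 0.7962 mm


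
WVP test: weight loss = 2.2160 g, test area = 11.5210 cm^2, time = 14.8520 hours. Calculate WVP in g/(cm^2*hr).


Formula: WVP = loss / (area * time)
Substituting: WVP = 2.2160 / (11.5210 * 14.8520)
Result: 0.0129507 g/(cm^2*hr)


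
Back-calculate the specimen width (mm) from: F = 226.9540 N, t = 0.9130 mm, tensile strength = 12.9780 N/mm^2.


Formula: w = F / (TS * t)
Substituting: w = 226.9540 / (12.9780 * 0.9130)
Result: 19.1540 mm


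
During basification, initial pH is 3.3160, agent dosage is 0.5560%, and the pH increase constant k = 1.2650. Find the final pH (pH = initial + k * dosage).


Formula: pH_final = pH_initial + k * base_pct
Substituting: pH_final = 3.3160 + 1.2650 * 0.5560
Result: 4.0193


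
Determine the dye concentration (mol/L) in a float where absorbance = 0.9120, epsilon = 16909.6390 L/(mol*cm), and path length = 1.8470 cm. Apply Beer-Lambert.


Formula: c = A / (epsilon * l)
Substituting: c = 0.9120 / (16909.6390 * 1.8470)
Result: 2.9201e-05 mol/L


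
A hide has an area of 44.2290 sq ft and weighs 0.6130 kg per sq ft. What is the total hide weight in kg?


Formula: Weight = area * weight_per_sqft
Substituting: Weight = 44.2290 * 0.6130
Result: 27.1124 kg


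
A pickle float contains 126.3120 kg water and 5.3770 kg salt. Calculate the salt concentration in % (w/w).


Formula: Conc = salt / (water + salt) * 100
Substituting: Conc = 5.3770 / (126.3120 + 5.3770) * 100
Result: 4.0831 %


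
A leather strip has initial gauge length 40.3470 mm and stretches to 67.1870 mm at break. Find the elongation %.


Formula: Elongation = (Lf - L0) / L0 * 100
Substituting: Elongation = (67.1870 - 40.3470) / 40.3470 * 100
Result: 66.5229 %


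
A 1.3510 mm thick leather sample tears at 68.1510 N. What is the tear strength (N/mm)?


Formula: Tear strength = force / thickness
Substituting: Tear strength = 68.1510 / 1.3510
Result: 50.4449 N/mm


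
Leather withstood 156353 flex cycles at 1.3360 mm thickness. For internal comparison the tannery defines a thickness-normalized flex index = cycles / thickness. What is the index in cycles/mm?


Formula: Index = cycles / thickness
Substituting: Index = 156353 / 1.3360
Result: 117030.6886 cycles/mm


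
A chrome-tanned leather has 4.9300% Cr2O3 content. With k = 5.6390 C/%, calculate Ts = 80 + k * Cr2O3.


Formula: Ts = 80 + k * Cr2O3
Substituting: Ts = 80 + 5.6390 * 4.9300
Result: 107.8003 C


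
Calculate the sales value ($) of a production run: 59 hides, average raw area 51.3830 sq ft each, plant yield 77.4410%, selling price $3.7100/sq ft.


Raw_total = N * avg_area = 59 * 51.3830 = 3031.5970 sq ft
Finished = Raw_total * yield / 100 = 3031.5970 * 77.4410 / 100 = 2347.6990 sq ft
Value = Finished * price = 2347.6990 * 3.7100 = 8709.9634 $


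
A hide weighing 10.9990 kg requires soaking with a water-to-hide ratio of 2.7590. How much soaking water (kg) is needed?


Formula: Water = hide_weight * ratio
Substituting: Water = 10.9990 * 2.7590
Result: 30.3462 kg


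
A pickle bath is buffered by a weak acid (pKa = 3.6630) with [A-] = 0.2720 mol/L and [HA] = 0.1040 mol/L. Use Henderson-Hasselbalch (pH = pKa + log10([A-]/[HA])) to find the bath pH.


ratio = [A-] / [HA] = 0.2720 / 0.1040 = 2.6154
log10(ratio) = 0.4175
pH = pKa + log10(ratio) = 3.6630 + 0.4175 = 4.0805


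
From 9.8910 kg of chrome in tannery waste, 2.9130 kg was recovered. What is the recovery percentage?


Formula: Recovery = recovered / input * 100
Substituting: Recovery = 2.9130 / 9.8910 * 100
Result: 29.4510 %


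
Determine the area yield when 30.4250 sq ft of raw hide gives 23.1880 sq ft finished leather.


Formula: Yield = finished / raw * 100
Substituting: Yield = 23.1880 / 30.4250 * 100
Result: 76.2136 %


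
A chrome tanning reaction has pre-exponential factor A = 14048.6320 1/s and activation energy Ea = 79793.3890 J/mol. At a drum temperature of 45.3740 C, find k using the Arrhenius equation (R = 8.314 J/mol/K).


T_K = T_C + 273.15 = 45.3740 + 273.15 = 318.5240 K
exponent = -Ea / (R * T_K) = -79793.3890 / (8.314 * 318.5240) = -30.1311
k = A * exp(exponent) = 14048.6320 * exp(-30.1311) = 1.1531e-09 1/s


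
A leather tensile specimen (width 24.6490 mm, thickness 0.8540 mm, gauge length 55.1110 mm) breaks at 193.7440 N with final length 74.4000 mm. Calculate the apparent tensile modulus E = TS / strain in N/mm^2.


TS = F / (w * t) = 193.7440 / (24.6490 * 0.8540) = 9.2039 N/mm^2
strain = (Lf - L0) / L0 = (74.4000 - 55.1110) / 55.1110 = 0.3500
E = TS / strain = 9.2039 / 0.3500 = 26.2966 N/mm^2


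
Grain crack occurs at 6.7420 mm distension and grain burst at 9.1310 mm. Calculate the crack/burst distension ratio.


Formula: Ratio = crack / burst
Substituting: Ratio = 6.7420 / 9.1310
Result: 0.7384


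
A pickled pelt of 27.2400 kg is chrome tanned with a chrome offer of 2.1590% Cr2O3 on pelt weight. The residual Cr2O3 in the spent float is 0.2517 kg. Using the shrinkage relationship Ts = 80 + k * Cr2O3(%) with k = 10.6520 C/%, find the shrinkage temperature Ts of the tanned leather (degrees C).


Offered = pelt * offer_pct / 100 = 27.2400 * 2.1590 / 100 = 0.5881 kg
Uptake = offered - residual = 0.5881 - 0.2517 = 0.3364 kg
Cr2O3% on pelt = uptake / pelt * 100 = 0.3364 / 27.2400 * 100 = 1.2350 %
Ts = 80 + k * Cr2O3% = 80 + 10.6520 * 1.2350 = 93.1551 C


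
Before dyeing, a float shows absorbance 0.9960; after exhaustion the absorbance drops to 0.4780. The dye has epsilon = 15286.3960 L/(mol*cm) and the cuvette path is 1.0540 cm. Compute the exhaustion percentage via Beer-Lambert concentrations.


c_initial = A_i / (epsilon * l) = 0.9960 / (15286.3960 * 1.0540) = 6.1818e-05 mol/L
c_final = A_f / (epsilon * l) = 0.4780 / (15286.3960 * 1.0540) = 2.9668e-05 mol/L
Exhaustion = (c_initial - c_final) / c_initial * 100 = (6.1818e-05 - 2.9668e-05) / 6.1818e-05 * 100 = 52.0080 %


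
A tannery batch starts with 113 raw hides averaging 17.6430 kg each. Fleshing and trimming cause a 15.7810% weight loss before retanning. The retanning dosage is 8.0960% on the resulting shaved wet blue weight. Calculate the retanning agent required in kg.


Total_raw = N * avg_wt = 113 * 17.6430 = 1993.6590 kg
Substrate = Total_raw * (1 - loss/100) = 1993.6590 * (1 - 15.7810/100) = 1679.0397 kg
Retan = Substrate * pct / 100 = 1679.0397 * 8.0960 / 100 = 135.9351 kg


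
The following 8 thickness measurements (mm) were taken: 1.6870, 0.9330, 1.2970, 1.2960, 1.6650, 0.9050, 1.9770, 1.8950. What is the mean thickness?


Formula: Average = sum / n
Substituting: Average = 11.6550 / 8
Result: 1.4569 mm


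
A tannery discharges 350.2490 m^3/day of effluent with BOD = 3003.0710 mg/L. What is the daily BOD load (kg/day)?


Formula: BOD_load = volume * conc / 1000
Substituting: BOD_load = 350.2490 * 3003.0710 / 1000
Result: 1051.8226 kg/day


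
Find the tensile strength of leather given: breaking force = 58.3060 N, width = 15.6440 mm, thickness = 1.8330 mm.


Formula: TS = force / (width * thickness)
Substituting: TS = 58.3060 / (15.6440 * 1.8330)
Result: 2.0333 N/mm^2


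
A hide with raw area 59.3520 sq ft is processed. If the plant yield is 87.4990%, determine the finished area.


Formula: finished = raw * yield / 100
Substituting: finished = 59.3520 * 87.4990 / 100
Result: 51.9324 sq ft


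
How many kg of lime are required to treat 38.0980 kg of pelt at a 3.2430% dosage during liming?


Formula: Lime = substrate * pct / 100
Substituting: Lime = 38.0980 * 3.2430 / 100
Result: 1.2355 kg


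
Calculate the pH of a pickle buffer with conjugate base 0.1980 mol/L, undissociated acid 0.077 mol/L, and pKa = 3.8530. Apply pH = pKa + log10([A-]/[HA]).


ratio = [A-] / [HA] = 0.1980 / 0.077 = 2.5714
log10(ratio) = 0.4102
pH = pKa + log10(ratio) = 3.8530 + 0.4102 = 4.2632


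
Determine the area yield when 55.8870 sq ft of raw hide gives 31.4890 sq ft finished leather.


Formula: Yield = finished / raw * 100
Substituting: Yield = 31.4890 / 55.8870 * 100
Result: 56.3441 %


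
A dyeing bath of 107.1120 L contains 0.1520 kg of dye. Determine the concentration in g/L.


Formula: Conc = dye_mass(kg) / volume(L) * 1000
Substituting: Conc = 0.1520 / 107.1120 * 1000
Result: 1.4191 g/L


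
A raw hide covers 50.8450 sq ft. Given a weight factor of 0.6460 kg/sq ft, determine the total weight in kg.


Formula: Weight = area * weight_per_sqft
Substituting: Weight = 50.8450 * 0.6460
Result: 32.8459 kg


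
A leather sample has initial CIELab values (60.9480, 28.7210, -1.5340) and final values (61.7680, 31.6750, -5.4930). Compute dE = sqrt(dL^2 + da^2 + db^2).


dL = 0.8200, da = 2.9540, db = -3.9590
dE = sqrt(0.8200^2 + 2.9540^2 + (-3.9590)^2) = 5.0072


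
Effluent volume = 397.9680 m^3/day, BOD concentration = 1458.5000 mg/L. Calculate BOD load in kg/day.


Formula: BOD_load = volume * conc / 1000
Substituting: BOD_load = 397.9680 * 1458.5000 / 1000
Result: 580.4363 kg/day


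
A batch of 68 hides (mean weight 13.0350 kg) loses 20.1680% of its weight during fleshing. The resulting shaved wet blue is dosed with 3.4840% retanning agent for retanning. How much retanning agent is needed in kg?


Total_raw = N * avg_wt = 68 * 13.0350 = 886.3800 kg
Substrate = Total_raw * (1 - loss/100) = 886.3800 * (1 - 20.1680/100) = 707.6149 kg
Retan = Substrate * pct / 100 = 707.6149 * 3.4840 / 100 = 24.6533 kg


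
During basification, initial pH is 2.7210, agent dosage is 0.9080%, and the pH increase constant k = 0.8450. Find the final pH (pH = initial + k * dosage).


Formula: pH_final = pH_initial + k * base_pct
Substituting: pH_final = 2.7210 + 0.8450 * 0.9080
Result: 3.4883


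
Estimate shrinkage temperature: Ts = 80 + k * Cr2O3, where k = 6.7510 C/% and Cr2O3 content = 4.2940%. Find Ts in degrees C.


Formula: Ts = 80 + k * Cr2O3
Substituting: Ts = 80 + 6.7510 * 4.2940
Result: 108.9888 C


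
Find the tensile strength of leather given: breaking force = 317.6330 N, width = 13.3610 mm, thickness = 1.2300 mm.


Formula: TS = force / (width * thickness)
Substituting: TS = 317.6330 / (13.3610 * 1.2300)
Result: 19.3278 N/mm^2


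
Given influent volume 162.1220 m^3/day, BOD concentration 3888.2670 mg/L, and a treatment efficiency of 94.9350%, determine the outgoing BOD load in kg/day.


Load_in = volume * conc / 1000 = 162.1220 * 3888.2670 / 1000 = 630.3736 kg/day
Removed = Load_in * eff / 100 = 630.3736 * 94.9350 / 100 = 598.4452 kg/day
Load_out = Load_in - Removed = 630.3736 - 598.4452 = 31.9284 kg/day


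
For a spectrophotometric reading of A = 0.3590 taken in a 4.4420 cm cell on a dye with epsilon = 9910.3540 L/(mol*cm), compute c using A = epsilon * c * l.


Formula: c = A / (epsilon * l)
Substituting: c = 0.3590 / (9910.3540 * 4.4420)
Result: 8.1551e-06 mol/L


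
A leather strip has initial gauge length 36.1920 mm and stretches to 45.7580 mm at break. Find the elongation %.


Formula: Elongation = (Lf - L0) / L0 * 100
Substituting: Elongation = (45.7580 - 36.1920) / 36.1920 * 100
Result: 26.4313 %


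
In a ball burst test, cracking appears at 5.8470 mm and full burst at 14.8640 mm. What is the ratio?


Formula: Ratio = crack / burst
Substituting: Ratio = 5.8470 / 14.8640
Result: 0.3934


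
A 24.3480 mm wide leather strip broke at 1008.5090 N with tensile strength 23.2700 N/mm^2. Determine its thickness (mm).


Formula: t = F / (TS * w)
Substituting: t = 1008.5090 / (23.2700 * 24.3480)
Result: 1.7800 mm


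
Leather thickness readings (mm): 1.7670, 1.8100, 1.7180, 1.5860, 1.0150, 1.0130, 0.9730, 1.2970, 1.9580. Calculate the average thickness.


Formula: Average = sum / n
Substituting: Average = 13.1370 / 9
Result: 1.4597 mm


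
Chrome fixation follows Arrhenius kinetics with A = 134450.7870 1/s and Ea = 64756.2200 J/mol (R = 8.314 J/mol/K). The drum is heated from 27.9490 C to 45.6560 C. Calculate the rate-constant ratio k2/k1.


T1 = 27.9490 + 273.15 = 301.0990 K; T2 = 45.6560 + 273.15 = 318.8060 K
k1 = A * exp(-Ea/(R*T1)) = 134450.7870 * exp(-64756.2200/(8.314*301.0990)) = 7.8388e-07 1/s
k2 = A * exp(-Ea/(R*T2)) = 134450.7870 * exp(-64756.2200/(8.314*318.8060)) = 3.2978e-06 1/s
k2/k1 = 3.2978e-06 / 7.8388e-07 = 4.2070


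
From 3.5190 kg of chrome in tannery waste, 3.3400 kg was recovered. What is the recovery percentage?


Formula: Recovery = recovered / input * 100
Substituting: Recovery = 3.3400 / 3.5190 * 100
Result: 94.9133 %


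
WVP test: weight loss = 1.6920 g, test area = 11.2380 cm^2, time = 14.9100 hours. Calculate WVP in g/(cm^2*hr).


Formula: WVP = loss / (area * time)
Substituting: WVP = 1.6920 / (11.2380 * 14.9100)
Result: 0.010098 g/(cm^2*hr)


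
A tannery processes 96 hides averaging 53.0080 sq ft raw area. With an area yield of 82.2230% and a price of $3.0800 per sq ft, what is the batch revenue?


Raw_total = N * avg_area = 96 * 53.0080 = 5088.7680 sq ft
Finished = Raw_total * yield / 100 = 5088.7680 * 82.2230 / 100 = 4184.1377 sq ft
Value = Finished * price = 4184.1377 * 3.0800 = 12887.1442 $


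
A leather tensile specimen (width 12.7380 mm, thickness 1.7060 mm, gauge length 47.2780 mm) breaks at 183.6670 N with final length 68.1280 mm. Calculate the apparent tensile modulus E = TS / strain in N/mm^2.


TS = F / (w * t) = 183.6670 / (12.7380 * 1.7060) = 8.4518 N/mm^2
strain = (Lf - L0) / L0 = (68.1280 - 47.2780) / 47.2780 = 0.4410
E = TS / strain = 8.4518 / 0.4410 = 19.1648 N/mm^2


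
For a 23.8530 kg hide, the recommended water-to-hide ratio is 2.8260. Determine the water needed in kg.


Formula: Water = hide_weight * ratio
Substituting: Water = 23.8530 * 2.8260
Result: 67.4086 kg


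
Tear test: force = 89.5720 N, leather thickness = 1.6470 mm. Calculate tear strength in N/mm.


Formula: Tear strength = force / thickness
Substituting: Tear strength = 89.5720 / 1.6470
Result: 54.3849 N/mm


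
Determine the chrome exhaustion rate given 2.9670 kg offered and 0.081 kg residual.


Formula: Uptake = (offered - residual) / offered * 100
Substituting: Uptake = (2.9670 - 0.081) / 2.9670 * 100
Result: 97.2700 %


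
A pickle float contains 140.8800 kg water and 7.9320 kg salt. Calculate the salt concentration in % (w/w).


Formula: Conc = salt / (water + salt) * 100
Substituting: Conc = 7.9320 / (140.8800 + 7.9320) * 100
Result: 5.3302 %


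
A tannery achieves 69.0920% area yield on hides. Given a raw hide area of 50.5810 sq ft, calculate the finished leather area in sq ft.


Formula: finished = raw * yield / 100
Substituting: finished = 50.5810 * 69.0920 / 100
Result: 34.9474 sq ft


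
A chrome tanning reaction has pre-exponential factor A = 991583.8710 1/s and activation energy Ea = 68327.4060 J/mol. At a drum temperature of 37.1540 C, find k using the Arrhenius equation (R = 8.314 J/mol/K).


T_K = T_C + 273.15 = 37.1540 + 273.15 = 310.3040 K
exponent = -Ea / (R * T_K) = -68327.4060 / (8.314 * 310.3040) = -26.4849
k = A * exp(exponent) = 991583.8710 * exp(-26.4849) = 3.1196e-06 1/s


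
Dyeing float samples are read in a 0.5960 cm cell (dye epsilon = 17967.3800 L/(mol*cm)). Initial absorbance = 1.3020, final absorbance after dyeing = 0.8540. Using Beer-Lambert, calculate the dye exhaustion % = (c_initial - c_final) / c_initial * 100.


c_initial = A_i / (epsilon * l) = 1.3020 / (17967.3800 * 0.5960) = 1.2158e-04 mol/L
c_final = A_f / (epsilon * l) = 0.8540 / (17967.3800 * 0.5960) = 7.9749e-05 mol/L
Exhaustion = (c_initial - c_final) / c_initial * 100 = (1.2158e-04 - 7.9749e-05) / 1.2158e-04 * 100 = 34.4086 %


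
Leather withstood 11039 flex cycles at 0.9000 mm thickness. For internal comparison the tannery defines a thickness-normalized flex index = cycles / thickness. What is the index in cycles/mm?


Formula: Index = cycles / thickness
Substituting: Index = 11039 / 0.9000
Result: 12265.5556 cycles/mm


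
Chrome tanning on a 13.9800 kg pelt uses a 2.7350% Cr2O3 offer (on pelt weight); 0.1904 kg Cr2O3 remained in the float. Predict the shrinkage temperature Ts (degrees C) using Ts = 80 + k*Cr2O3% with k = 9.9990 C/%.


Offered = pelt * offer_pct / 100 = 13.9800 * 2.7350 / 100 = 0.3824 kg
Uptake = offered - residual = 0.3824 - 0.1904 = 0.1920 kg
Cr2O3% on pelt = uptake / pelt * 100 = 0.1920 / 13.9800 * 100 = 1.3731 %
Ts = 80 + k * Cr2O3% = 80 + 9.9990 * 1.3731 = 93.7292 C


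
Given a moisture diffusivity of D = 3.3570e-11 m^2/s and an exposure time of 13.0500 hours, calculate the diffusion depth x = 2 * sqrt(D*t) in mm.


t = 13.0500 hr * 3600 = 46980.0000 s
D * t = 3.3570e-11 * 46980.0000 = 1.5771e-06
x = 2 * sqrt(D*t) = 2 * sqrt(1.5771e-06) = 0.00251167 m = 2.5117 mm


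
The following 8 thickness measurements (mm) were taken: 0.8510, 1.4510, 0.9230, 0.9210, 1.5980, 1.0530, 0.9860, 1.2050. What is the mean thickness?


Formula: Average = sum / n
Substituting: Average = 8.9880 / 8
Result: 1.1235 mm


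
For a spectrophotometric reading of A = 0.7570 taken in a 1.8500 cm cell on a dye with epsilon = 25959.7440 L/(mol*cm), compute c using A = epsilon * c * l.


Formula: c = A / (epsilon * l)
Substituting: c = 0.7570 / (25959.7440 * 1.8500)
Result: 1.5762e-05 mol/L


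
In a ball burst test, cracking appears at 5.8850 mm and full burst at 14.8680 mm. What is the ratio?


Formula: Ratio = crack / burst
Substituting: Ratio = 5.8850 / 14.8680
Result: 0.3958


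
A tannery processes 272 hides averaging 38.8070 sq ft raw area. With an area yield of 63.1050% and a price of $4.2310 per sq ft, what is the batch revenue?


Raw_total = N * avg_area = 272 * 38.8070 = 10555.5040 sq ft
Finished = Raw_total * yield / 100 = 10555.5040 * 63.1050 / 100 = 6661.0508 sq ft
Value = Finished * price = 6661.0508 * 4.2310 = 28182.9059 $


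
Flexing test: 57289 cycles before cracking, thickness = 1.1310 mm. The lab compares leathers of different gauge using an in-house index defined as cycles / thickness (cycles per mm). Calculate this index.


Formula: Index = cycles / thickness
Substituting: Index = 57289 / 1.1310
Result: 50653.4041 cycles/mm


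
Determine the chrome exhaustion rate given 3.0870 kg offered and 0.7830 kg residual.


Formula: Uptake = (offered - residual) / offered * 100
Substituting: Uptake = (3.0870 - 0.7830) / 3.0870 * 100
Result: 74.6356 %


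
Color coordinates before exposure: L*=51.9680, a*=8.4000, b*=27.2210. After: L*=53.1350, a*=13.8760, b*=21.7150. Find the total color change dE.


dL = 1.1670, da = 5.4760, db = -5.5060
dE = sqrt(1.1670^2 + 5.4760^2 + (-5.5060)^2) = 7.8527


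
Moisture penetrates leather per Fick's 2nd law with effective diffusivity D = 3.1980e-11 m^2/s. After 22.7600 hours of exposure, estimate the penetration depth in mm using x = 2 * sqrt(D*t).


t = 22.7600 hr * 3600 = 81936.0000 s
D * t = 3.1980e-11 * 81936.0000 = 2.6203e-06
x = 2 * sqrt(D*t) = 2 * sqrt(2.6203e-06) = 0.00323748 m = 3.2375 mm


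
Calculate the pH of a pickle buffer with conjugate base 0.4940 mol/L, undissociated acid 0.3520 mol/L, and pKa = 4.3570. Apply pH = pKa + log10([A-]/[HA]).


ratio = [A-] / [HA] = 0.4940 / 0.3520 = 1.4034
log10(ratio) = 0.1472
pH = pKa + log10(ratio) = 4.3570 + 0.1472 = 4.5042


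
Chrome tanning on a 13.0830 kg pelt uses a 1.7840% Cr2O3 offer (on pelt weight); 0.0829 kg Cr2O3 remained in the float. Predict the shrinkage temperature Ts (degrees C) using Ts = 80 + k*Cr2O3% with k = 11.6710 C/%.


Offered = pelt * offer_pct / 100 = 13.0830 * 1.7840 / 100 = 0.2334 kg
Uptake = offered - residual = 0.2334 - 0.0829 = 0.1505 kg
Cr2O3% on pelt = uptake / pelt * 100 = 0.1505 / 13.0830 * 100 = 1.1504 %
Ts = 80 + k * Cr2O3% = 80 + 11.6710 * 1.1504 = 93.4258 C


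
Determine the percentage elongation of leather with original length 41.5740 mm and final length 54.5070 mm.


Formula: Elongation = (Lf - L0) / L0 * 100
Substituting: Elongation = (54.5070 - 41.5740) / 41.5740 * 100
Result: 31.1084 %


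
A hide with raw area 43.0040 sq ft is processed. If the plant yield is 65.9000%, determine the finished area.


Formula: finished = raw * yield / 100
Substituting: finished = 43.0040 * 65.9000 / 100
Result: 28.3396 sq ft


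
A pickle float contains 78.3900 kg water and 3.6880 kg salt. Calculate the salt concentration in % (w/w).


Formula: Conc = salt / (water + salt) * 100
Substituting: Conc = 3.6880 / (78.3900 + 3.6880) * 100
Result: 4.4933 %


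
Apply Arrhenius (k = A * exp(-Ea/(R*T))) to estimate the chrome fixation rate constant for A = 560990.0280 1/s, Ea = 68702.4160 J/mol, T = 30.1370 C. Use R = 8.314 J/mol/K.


T_K = T_C + 273.15 = 30.1370 + 273.15 = 303.2870 K
exponent = -Ea / (R * T_K) = -68702.4160 / (8.314 * 303.2870) = -27.2463
k = A * exp(exponent) = 560990.0280 * exp(-27.2463) = 8.2417e-07 1/s


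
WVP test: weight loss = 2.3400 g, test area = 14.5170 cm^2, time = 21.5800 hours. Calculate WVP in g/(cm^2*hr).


Formula: WVP = loss / (area * time)
Substituting: WVP = 2.3400 / (14.5170 * 21.5800)
Result: 0.00746943 g/(cm^2*hr)


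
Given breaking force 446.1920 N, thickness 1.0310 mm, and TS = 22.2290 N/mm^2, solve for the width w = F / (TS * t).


Formula: w = F / (TS * t)
Substituting: w = 446.1920 / (22.2290 * 1.0310)
Result: 19.4690 mm


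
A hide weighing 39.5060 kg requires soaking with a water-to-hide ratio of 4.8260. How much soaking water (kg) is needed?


Formula: Water = hide_weight * ratio
Substituting: Water = 39.5060 * 4.8260
Result: 190.6560 kg


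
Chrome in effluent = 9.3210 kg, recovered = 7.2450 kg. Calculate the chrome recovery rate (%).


Formula: Recovery = recovered / input * 100
Substituting: Recovery = 7.2450 / 9.3210 * 100
Result: 77.7277 %


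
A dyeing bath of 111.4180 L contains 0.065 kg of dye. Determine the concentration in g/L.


Formula: Conc = dye_mass(kg) / volume(L) * 1000
Substituting: Conc = 0.065 / 111.4180 * 1000
Result: 0.5834 g/L


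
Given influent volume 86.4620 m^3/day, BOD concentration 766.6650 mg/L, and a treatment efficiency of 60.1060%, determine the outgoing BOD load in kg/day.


Load_in = volume * conc / 1000 = 86.4620 * 766.6650 / 1000 = 66.2874 kg/day
Removed = Load_in * eff / 100 = 66.2874 * 60.1060 / 100 = 39.8427 kg/day
Load_out = Load_in - Removed = 66.2874 - 39.8427 = 26.4447 kg/day


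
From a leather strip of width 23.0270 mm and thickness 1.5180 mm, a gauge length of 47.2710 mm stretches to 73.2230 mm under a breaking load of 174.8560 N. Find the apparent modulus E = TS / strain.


TS = F / (w * t) = 174.8560 / (23.0270 * 1.5180) = 5.0023 N/mm^2
strain = (Lf - L0) / L0 = (73.2230 - 47.2710) / 47.2710 = 0.5490
E = TS / strain = 5.0023 / 0.5490 = 9.1116 N/mm^2


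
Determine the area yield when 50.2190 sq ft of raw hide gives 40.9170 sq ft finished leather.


Formula: Yield = finished / raw * 100
Substituting: Yield = 40.9170 / 50.2190 * 100
Result: 81.4771 %


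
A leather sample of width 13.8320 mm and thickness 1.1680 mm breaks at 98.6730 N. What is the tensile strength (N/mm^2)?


Formula: TS = force / (width * thickness)
Substituting: TS = 98.6730 / (13.8320 * 1.1680)
Result: 6.1076 N/mm^2


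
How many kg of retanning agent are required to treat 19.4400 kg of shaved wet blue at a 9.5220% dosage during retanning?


Formula: Retan = substrate * pct / 100
Substituting: Retan = 19.4400 * 9.5220 / 100
Result: 1.8511 kg


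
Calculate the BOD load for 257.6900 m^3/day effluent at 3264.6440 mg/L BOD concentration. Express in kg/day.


Formula: BOD_load = volume * conc / 1000
Substituting: BOD_load = 257.6900 * 3264.6440 / 1000
Result: 841.2661 kg/day


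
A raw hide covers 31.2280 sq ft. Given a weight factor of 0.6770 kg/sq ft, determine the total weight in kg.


Formula: Weight = area * weight_per_sqft
Substituting: Weight = 31.2280 * 0.6770
Result: 21.1414 kg
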